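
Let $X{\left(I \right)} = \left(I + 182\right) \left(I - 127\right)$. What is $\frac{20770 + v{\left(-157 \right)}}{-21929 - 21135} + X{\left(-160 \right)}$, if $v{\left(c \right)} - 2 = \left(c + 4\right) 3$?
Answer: $- \frac{271926409}{43064} \approx -6314.5$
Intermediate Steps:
$X{\left(I \right)} = \left(-127 + I\right) \left(182 + I\right)$ ($X{\left(I \right)} = \left(182 + I\right) \left(-127 + I\right) = \left(-127 + I\right) \left(182 + I\right)$)
$v{\left(c \right)} = 14 + 3 c$ ($v{\left(c \right)} = 2 + \left(c + 4\right) 3 = 2 + \left(4 + c\right) 3 = 2 + \left(12 + 3 c\right) = 14 + 3 c$)
$\frac{20770 + v{\left(-157 \right)}}{-21929 - 21135} + X{\left(-160 \right)} = \frac{20770 + \left(14 + 3 \left(-157\right)\right)}{-21929 - 21135} + \left(-23114 + \left(-160\right)^{2} + 55 \left(-160\right)\right) = \frac{20770 + \left(14 - 471\right)}{-43064} - 6314 = \left(20770 - 457\right) \left(- \frac{1}{43064}\right) - 6314 = 20313 \left(- \frac{1}{43064}\right) - 6314 = - \frac{20313}{43064} - 6314 = - \frac{271926409}{43064}$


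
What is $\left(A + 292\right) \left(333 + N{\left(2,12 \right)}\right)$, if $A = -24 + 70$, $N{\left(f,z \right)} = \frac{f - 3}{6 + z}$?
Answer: $\frac{1012817}{9} \approx 1.1254 \cdot 10^{5}$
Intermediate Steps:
$N{\left(f,z \right)} = \frac{-3 + f}{6 + z}$
$A = 46$
$\left(A + 292\right) \left(333 + N{\left(2,12 \right)}\right) = \left(46 + 292\right) \left(333 + \frac{-3 + 2}{6 + 12}\right) = 338 \left(333 + \frac{1}{18} \left(-1\right)\right) = 338 \left(333 - \frac{1}{18}\right) = 338 \cdot \frac{5993}{18} = \frac{1012817}{9}$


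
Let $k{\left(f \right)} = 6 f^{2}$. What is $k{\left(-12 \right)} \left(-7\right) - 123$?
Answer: $-6171$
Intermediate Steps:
$k{\left(-12 \right)} \left(-7\right) - 123 = 6 \left(-12\right)^{2} \left(-7\right) - 123 = 6 \cdot 144 \left(-7\right) - 123 = 864 \left(-7\right) - 123 = -6048 - 123 = -6171$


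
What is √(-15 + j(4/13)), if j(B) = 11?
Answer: 2*I ≈ 2.0*I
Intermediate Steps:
√(-15 + j(4/13)) = √(-15 + 11) = √(-4) = 2*I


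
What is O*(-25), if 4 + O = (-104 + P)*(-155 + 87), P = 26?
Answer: -132500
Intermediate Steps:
O = 5300 (O = -4 + (-104 + 26)*(-155 + 87) = -4 - 78*(-68) = -4 + 5304 = 5300)
O*(-25) = 5300*(-25) = -132500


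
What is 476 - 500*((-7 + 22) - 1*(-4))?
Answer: -9024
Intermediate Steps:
476 - 500*((-7 + 22) - 1*(-4)) = 476 - 500*(15 + 4) = 476 - 500*19 = 476 - 9500 = -9024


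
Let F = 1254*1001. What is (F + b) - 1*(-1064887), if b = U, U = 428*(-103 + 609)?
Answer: 2536709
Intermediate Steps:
U = 216568 (U = 428*506 = 216568)
b = 216568
F = 1255254
(F + b) - 1*(-1064887) = (1255254 + 216568) - 1*(-1064887) = 1471822 + 1064887 = 2536709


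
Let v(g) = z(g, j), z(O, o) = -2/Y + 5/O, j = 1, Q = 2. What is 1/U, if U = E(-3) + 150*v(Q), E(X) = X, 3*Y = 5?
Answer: 1/192 ≈ 0.0052083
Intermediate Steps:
Y = 5/3 (Y = (⅓)*5 = 5/3 ≈ 1.6667)
z(O, o) = -6/5 + 5/O (z(O, o) = -2/5/3 + 5/O = -2*⅗ + 5/O = -6/5 + 5/O)
v(g) = -6/5 + 5/g
U = 192 (U = -3 + 150*(-6/5 + 5/2) = -3 + 150*(13/10) = -3 + 195 = 192)
1/U = 1/192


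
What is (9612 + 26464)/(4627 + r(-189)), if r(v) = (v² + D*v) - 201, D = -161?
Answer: 9019/17644 ≈ 0.51117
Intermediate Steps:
r(v) = -201 + v² - 161*v (r(v) = (v² - 161*v) - 201 = -201 + v² - 161*v)
(9612 + 26464)/(4627 + r(-189)) = (9612 + 26464)/(4627 + (-201 + (-189)² - 161*(-189))) = 36076/(4627 + (-201 + 35721 + 30429)) = 36076/(4627 + 65949) = 36076/70576 = 36076*(1/70576) = 9019/17644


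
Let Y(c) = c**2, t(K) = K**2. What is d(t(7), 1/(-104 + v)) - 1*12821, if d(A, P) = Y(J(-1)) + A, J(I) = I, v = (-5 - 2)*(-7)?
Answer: -12771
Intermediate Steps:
v = 49 (v = -7*(-7) = 49)
d(A, P) = 1 + A (d(A, P) = (-1)**2 + A = 1 + A)
d(t(7), 1/(-104 + v)) - 1*12821 = (1 + 7**2) - 1*12821 = (1 + 49) - 12821 = 50 - 12821 = -12771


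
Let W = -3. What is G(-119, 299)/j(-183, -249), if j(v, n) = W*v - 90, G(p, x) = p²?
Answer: 833/27 ≈ 30.852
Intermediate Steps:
j(v, n) = -90 - 3*v (j(v, n) = -3*v - 90 = -90 - 3*v)
G(-119, 299)/j(-183, -249) = (-119)²/(-90 - 3*(-183)) = 14161/(-90 + 549) = 14161/459 = 14161*(1/459) = 833/27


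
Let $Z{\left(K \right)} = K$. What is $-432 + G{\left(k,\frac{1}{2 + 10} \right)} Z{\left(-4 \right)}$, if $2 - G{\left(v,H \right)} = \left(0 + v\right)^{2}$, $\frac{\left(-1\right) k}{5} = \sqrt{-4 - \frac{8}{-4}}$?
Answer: $-640$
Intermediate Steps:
$k = - 5 i \sqrt{2}$ ($k = - 5 \sqrt{-4 - \frac{8}{-4}} = - 5 \sqrt{-4 - -2} = - 5 \sqrt{-4 + 2} = - 5 \sqrt{-2} = - 5 i \sqrt{2} \approx - 7.0711 i$)
$G{\left(v,H \right)} = 2 - v^{2}$ ($G{\left(v,H \right)} = 2 - \left(0 + v\right)^{2} = 2 - v^{2}$)
$-432 + G{\left(k,\frac{1}{2 + 10} \right)} Z{\left(-4 \right)} = -432 + \left(2 - \left(- 5 i \sqrt{2}\right)^{2}\right) \left(-4\right) = -432 + \left(2 - -50\right) \left(-4\right) = -432 + \left(2 + 50\right) \left(-4\right) = -432 + 52 \left(-4\right) = -432 - 208 = -640$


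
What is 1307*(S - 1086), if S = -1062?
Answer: -2807436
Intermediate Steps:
1307*(S - 1086) = 1307*(-1062 - 1086) = 1307*(-2148) = -2807436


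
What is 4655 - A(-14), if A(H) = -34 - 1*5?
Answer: 4694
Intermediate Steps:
A(H) = -39 (A(H) = -34 - 5 = -39)
4655 - A(-14) = 4655 - 1*(-39) = 4655 + 39 = 4694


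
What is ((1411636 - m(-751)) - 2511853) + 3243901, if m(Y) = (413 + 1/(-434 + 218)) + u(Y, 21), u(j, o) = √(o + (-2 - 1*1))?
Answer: 462946537/216 - 3*√2 ≈ 2.1433e+6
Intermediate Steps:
u(j, o) = √(-3 + o) (u(j, o) = √(o + (-2 - 1)) = √(o - 3) = √(-3 + o))
m(Y) = 89207/216 + 3*√2 (m(Y) = (413 + 1/(-434 + 218)) + √(-3 + 21) = (413 + 1/(-216)) + √18 = (413 - 1/216) + 3*√2 = 89207/216 + 3*√2)
((1411636 - m(-751)) - 2511853) + 3243901 = ((1411636 - (89207/216 + 3*√2)) - 2511853) + 3243901 = ((1411636 + (-89207/216 - 3*√2)) - 2511853) + 3243901 = ((304824169/216 - 3*√2) - 2511853) + 3243901 = (-237736079/216 - 3*√2) + 3243901 = 462946537/216 - 3*√2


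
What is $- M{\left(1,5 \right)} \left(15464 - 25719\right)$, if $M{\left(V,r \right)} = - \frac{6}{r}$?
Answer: $-12306$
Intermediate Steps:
$- M{\left(1,5 \right)} \left(15464 - 25719\right) = - - \frac{6}{5} \left(15464 - 25719\right) = - \left(-6\right) \frac{1}{5} \left(15464 - 25719\right) = - \frac{\left(-6\right) \left(-10255\right)}{5} = \left(-1\right) 12306 = -12306$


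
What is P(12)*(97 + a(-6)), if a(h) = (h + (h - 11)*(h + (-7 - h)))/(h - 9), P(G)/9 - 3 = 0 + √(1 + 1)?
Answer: 12078/5 + 4026*√2/5 ≈ 3554.3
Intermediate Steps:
P(G) = 27 + 9*√2 (P(G) = 27 + 9*(0 + √(1 + 1)) = 27 + 9*(0 + √2) = 27 + 9*√2)
a(h) = (77 - 6*h)/(-9 + h) (a(h) = (h + (-11 + h)*(-7))/(-9 + h) = (h + (77 - 7*h))/(-9 + h) = (77 - 6*h)/(-9 + h))
P(12)*(97 + a(-6)) = (27 + 9*√2)*(97 + (77 - 6*(-6))/(-9 - 6)) = (27 + 9*√2)*(97 + (77 + 36)/(-15)) = (27 + 9*√2)*(97 - 1/15*113) = (27 + 9*√2)*(97 - 113/15) = (27 + 9*√2)*(1342/15) = 12078/5 + 4026*√2/5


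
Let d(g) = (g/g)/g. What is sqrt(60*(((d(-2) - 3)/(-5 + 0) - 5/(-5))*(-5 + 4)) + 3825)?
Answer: sqrt(3723) ≈ 61.016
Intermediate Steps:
d(g) = 1/g
sqrt(60*(((d(-2) - 3)/(-5 + 0) - 5/(-5))*(-5 + 4)) + 3825) = sqrt(60*(((1/(-2) - 3)/(-5 + 0) - 5/(-5))*(-5 + 4)) + 3825) = sqrt(60*(((-1/2 - 3)/(-5) - 5*(-1)/5)*(-1)) + 3825) = sqrt(60*((-7/2*(-1/5) - 1*(-1))*(-1)) + 3825) = sqrt(60*((7/10 + 1)*(-1)) + 3825) = sqrt(60*((17/10)*(-1)) + 3825) = sqrt(60*(-17/10) + 3825) = sqrt(-102 + 3825) = sqrt(3723)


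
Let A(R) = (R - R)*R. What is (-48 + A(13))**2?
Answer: 2304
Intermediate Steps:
A(R) = 0 (A(R) = 0*R = 0)
(-48 + A(13))**2 = (-48 + 0)**2 = (-48)**2 = 2304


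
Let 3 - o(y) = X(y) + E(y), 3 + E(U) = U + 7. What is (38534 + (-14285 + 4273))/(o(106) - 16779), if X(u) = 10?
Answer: -14261/8448 ≈ -1.6881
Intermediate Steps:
E(U) = 4 + U (E(U) = -3 + (U + 7) = -3 + (7 + U) = 4 + U)
o(y) = -11 - y (o(y) = 3 - (10 + (4 + y)) = 3 - (14 + y) = 3 + (-14 - y) = -11 - y)
(38534 + (-14285 + 4273))/(o(106) - 16779) = (38534 + (-14285 + 4273))/((-11 - 1*106) - 16779) = (38534 - 10012)/((-11 - 106) - 16779) = 28522/(-117 - 16779) = 28522/(-16896) = 28522*(-1/16896) = -14261/8448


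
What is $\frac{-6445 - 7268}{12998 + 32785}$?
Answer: $- \frac{4571}{15261} \approx -0.29952$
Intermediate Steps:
$\frac{-6445 - 7268}{12998 + 32785} = - \frac{13713}{45783} = \left(-13713\right) \frac{1}{45783} = - \frac{4571}{15261}$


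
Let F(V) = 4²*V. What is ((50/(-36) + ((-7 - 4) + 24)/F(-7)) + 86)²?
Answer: 7254099241/1016064 ≈ 7139.4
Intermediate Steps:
F(V) = 16*V
((50/(-36) + ((-7 - 4) + 24)/F(-7)) + 86)² = ((50/(-36) + ((-7 - 4) + 24)/((16*(-7)))) + 86)² = ((50*(-1/36) + (-11 + 24)/(-112)) + 86)² = ((-25/18 + 13*(-1/112)) + 86)² = ((-25/18 - 13/112) + 86)² = (-1517/1008 + 86)² = (85171/1008)² = 7254099241/1016064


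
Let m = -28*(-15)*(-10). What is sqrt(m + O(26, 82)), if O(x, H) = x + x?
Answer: 2*I*sqrt(1037) ≈ 64.405*I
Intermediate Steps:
O(x, H) = 2*x
m = -4200 (m = 420*(-10) = -4200)
sqrt(m + O(26, 82)) = sqrt(-4200 + 2*26) = sqrt(-4200 + 52) = sqrt(-4148) = 2*I*sqrt(1037)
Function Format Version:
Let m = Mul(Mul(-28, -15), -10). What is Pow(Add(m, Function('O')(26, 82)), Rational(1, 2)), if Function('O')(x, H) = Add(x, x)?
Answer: Mul(2, I, Pow(1037, Rational(1, 2))) ≈ Mul(64.405, I)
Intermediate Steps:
Function('O')(x, H) = Mul(2, x)
m = -4200 (m = Mul(420, -10) = -4200)
Pow(Add(m, Function('O')(26, 82)), Rational(1, 2)) = Pow(Add(-4200, Mul(2, 26)), Rational(1, 2)) = Pow(Add(-4200, 52), Rational(1, 2)) = Pow(-4148, Rational(1, 2)) = Mul(2, I, Pow(1037, Rational(1, 2)))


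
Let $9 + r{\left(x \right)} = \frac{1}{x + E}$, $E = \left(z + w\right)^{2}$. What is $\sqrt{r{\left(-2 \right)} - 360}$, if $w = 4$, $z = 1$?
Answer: $\frac{i \sqrt{195178}}{23} \approx 19.208 i$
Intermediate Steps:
$E = 25$ ($E = \left(1 + 4\right)^{2} = 5^{2} = 25$)
$r{\left(x \right)} = -9 + \frac{1}{25 + x}$ ($r{\left(x \right)} = -9 + \frac{1}{x + 25} = -9 + \frac{1}{25 + x}$)
$\sqrt{r{\left(-2 \right)} - 360} = \sqrt{\frac{-224 - -18}{25 - 2} - 360} = \sqrt{\frac{-224 + 18}{23} - 360} = \sqrt{\frac{1}{23} \left(-206\right) - 360} = \sqrt{- \frac{206}{23} - 360} = \sqrt{- \frac{8486}{23}} = \frac{i \sqrt{195178}}{23}$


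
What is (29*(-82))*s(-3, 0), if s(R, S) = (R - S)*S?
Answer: 0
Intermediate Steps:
s(R, S) = S*(R - S)
(29*(-82))*s(-3, 0) = (29*(-82))*(0*(-3 - 1*0)) = -0*(-3 + 0) = -0*(-3) = -2378*0 = 0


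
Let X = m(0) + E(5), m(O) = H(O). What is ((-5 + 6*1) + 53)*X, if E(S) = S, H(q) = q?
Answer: 270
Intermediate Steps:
m(O) = O
X = 5 (X = 0 + 5 = 5)
((-5 + 6*1) + 53)*X = ((-5 + 6*1) + 53)*5 = ((-5 + 6) + 53)*5 = (1 + 53)*5 = 54*5 = 270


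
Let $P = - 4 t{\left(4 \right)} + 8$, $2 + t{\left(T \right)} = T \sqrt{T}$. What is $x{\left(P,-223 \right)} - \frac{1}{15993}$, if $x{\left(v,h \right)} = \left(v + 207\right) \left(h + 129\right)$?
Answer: $- \frac{287138323}{15993} \approx -17954.0$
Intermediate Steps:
$t{\left(T \right)} = -2 + T^{\frac{3}{2}}$ ($t{\left(T \right)} = -2 + T \sqrt{T} = -2 + T^{\frac{3}{2}}$)
$P = -16$ ($P = - 4 \left(-2 + 4^{\frac{3}{2}}\right) + 8 = - 4 \left(-2 + 8\right) + 8 = \left(-4\right) 6 + 8 = -24 + 8 = -16$)
$x{\left(v,h \right)} = \left(129 + h\right) \left(207 + v\right)$ ($x{\left(v,h \right)} = \left(207 + v\right) \left(129 + h\right) = \left(129 + h\right) \left(207 + v\right)$)
$x{\left(P,-223 \right)} - \frac{1}{15993} = \left(26703 + 129 \left(-16\right) + 207 \left(-223\right) - -3568\right) - \frac{1}{15993} = \left(26703 - 2064 - 46161 + 3568\right) - \frac{1}{15993} = -17954 - \frac{1}{15993} = - \frac{287138323}{15993}$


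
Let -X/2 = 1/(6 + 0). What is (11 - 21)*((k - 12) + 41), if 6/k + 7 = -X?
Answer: -281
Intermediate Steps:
X = -1/3 (X = -2/(6 + 0) = -2/6 = -2*1/6 = -1/3 ≈ -0.33333)
k = -9/10 (k = 6/(-7 - 1*(-1/3)) = 6/(-7 + 1/3) = 6/(-20/3) = 6*(-3/20) = -9/10 ≈ -0.90000)
(11 - 21)*((k - 12) + 41) = (11 - 21)*((-9/10 - 12) + 41) = -10*(-129/10 + 41) = -10*281/10 = -281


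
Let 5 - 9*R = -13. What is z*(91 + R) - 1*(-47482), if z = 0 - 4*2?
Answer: 46738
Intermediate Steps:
R = 2 (R = 5/9 - 1/9*(-13) = 5/9 + 13/9 = 2)
z = -8 (z = 0 - 8 = -8)
z*(91 + R) - 1*(-47482) = -8*(91 + 2) - 1*(-47482) = -8*93 + 47482 = -744 + 47482 = 46738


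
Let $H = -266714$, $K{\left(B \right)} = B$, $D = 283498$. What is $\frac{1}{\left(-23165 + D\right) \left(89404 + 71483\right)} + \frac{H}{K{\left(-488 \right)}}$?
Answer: $\frac{5585550642090691}{10219743670524} \approx 546.54$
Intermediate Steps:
$\frac{1}{\left(-23165 + D\right) \left(89404 + 71483\right)} + \frac{H}{K{\left(-488 \right)}} = \frac{1}{\left(-23165 + 283498\right) \left(89404 + 71483\right)} - \frac{266714}{-488} = \frac{1}{260333 \cdot 160887} - - \frac{133357}{244} = \frac{1}{260333} \cdot \frac{1}{160887} + \frac{133357}{244} = \frac{1}{41884195371} + \frac{133357}{244} = \frac{5585550642090691}{10219743670524}$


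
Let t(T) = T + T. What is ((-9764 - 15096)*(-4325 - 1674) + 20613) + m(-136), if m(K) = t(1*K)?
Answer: 149155481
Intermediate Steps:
t(T) = 2*T
m(K) = 2*K (m(K) = 2*(1*K) = 2*K)
((-9764 - 15096)*(-4325 - 1674) + 20613) + m(-136) = ((-9764 - 15096)*(-4325 - 1674) + 20613) + 2*(-136) = (-24860*(-5999) + 20613) - 272 = (149135140 + 20613) - 272 = 149155753 - 272 = 149155481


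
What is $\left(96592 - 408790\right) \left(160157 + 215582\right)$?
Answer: $-117304964322$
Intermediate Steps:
$\left(96592 - 408790\right) \left(160157 + 215582\right) = \left(-312198\right) 375739 = -117304964322$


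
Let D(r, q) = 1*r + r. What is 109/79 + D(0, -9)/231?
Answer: 109/79 ≈ 1.3797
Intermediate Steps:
D(r, q) = 2*r (D(r, q) = r + r = 2*r)
109/79 + D(0, -9)/231 = 109/79 + (2*0)/231 = 109*(1/79) + 0*(1/231) = 109/79 + 0 = 109/79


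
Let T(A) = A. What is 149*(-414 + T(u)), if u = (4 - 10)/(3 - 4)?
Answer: -60792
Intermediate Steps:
u = 6 (u = -6/(-1) = -6*(-1) = 6)
149*(-414 + T(u)) = 149*(-414 + 6) = 149*(-408) = -60792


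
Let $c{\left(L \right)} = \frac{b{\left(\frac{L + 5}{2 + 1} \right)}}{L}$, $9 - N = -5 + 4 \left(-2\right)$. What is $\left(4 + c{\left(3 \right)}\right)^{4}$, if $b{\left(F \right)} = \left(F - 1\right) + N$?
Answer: $\frac{131079601}{6561} \approx 19979.0$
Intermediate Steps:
$N = 22$ ($N = 9 - \left(-5 + 4 \left(-2\right)\right) = 9 - \left(-5 - 8\right) = 9 - -13 = 9 + 13 = 22$)
$b{\left(F \right)} = 21 + F$ ($b{\left(F \right)} = \left(F - 1\right) + 22 = \left(-1 + F\right) + 22 = 21 + F$)
$c{\left(L \right)} = \frac{\frac{68}{3} + \frac{L}{3}}{L}$ ($c{\left(L \right)} = \frac{21 + \frac{L + 5}{2 + 1}}{L} = \frac{21 + \frac{5 + L}{3}}{L} = \frac{21 + \left(5 + L\right) \frac{1}{3}}{L} = \frac{21 + \left(\frac{5}{3} + \frac{L}{3}\right)}{L} = \frac{\frac{68}{3} + \frac{L}{3}}{L}$)
$\left(4 + c{\left(3 \right)}\right)^{4} = \left(4 + \frac{68 + 3}{3 \cdot 3}\right)^{4} = \left(4 + \frac{1}{3} \cdot \frac{1}{3} \cdot 71\right)^{4} = \left(4 + \frac{71}{9}\right)^{4} = \left(\frac{107}{9}\right)^{4} = \frac{131079601}{6561}$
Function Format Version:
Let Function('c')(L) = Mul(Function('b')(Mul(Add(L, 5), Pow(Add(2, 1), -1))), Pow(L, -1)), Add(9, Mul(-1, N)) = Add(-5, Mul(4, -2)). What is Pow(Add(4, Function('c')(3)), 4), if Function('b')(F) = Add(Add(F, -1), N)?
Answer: Rational(131079601, 6561) ≈ 19979.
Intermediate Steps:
N = 22 (N = Add(9, Mul(-1, Add(-5, Mul(4, -2)))) = Add(9, Mul(-1, Add(-5, -8))) = Add(9, Mul(-1, -13)) = Add(9, 13) = 22)
Function('b')(F) = Add(21, F) (Function('b')(F) = Add(Add(F, -1), 22) = Add(Add(-1, F), 22) = Add(21, F))
Function('c')(L) = Mul(Pow(L, -1), Add(Rational(68, 3), Mul(Rational(1, 3), L))) (Function('c')(L) = Mul(Add(21, Mul(Add(L, 5), Pow(Add(2, 1), -1))), Pow(L, -1)) = Mul(Add(21, Mul(Add(5, L), Pow(3, -1))), Pow(L, -1)) = Mul(Add(21, Mul(Add(5, L), Rational(1, 3))), Pow(L, -1)) = Mul(Add(21, Add(Rational(5, 3), Mul(Rational(1, 3), L))), Pow(L, -1)) = Mul(Add(Rational(68, 3), Mul(Rational(1, 3), L)), Pow(L, -1)) = Mul(Pow(L, -1), Add(Rational(68, 3), Mul(Rational(1, 3), L))))
Pow(Add(4, Function('c')(3)), 4) = Pow(Add(4, Mul(Rational(1, 3), Pow(3, -1), Add(68, 3))), 4) = Pow(Add(4, Mul(Rational(1, 3), Rational(1, 3), 71)), 4) = Pow(Add(4, Rational(71, 9)), 4) = Pow(Rational(107, 9), 4) = Rational(131079601, 6561)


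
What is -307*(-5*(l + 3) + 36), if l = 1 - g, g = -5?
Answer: 2763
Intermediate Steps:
l = 6 (l = 1 - 1*(-5) = 1 + 5 = 6)
-307*(-5*(l + 3) + 36) = -307*(-5*(6 + 3) + 36) = -307*(-5*9 + 36) = -307*(-45 + 36) = -307*(-9) = 2763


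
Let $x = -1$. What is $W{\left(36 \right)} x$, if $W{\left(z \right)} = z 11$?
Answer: $-396$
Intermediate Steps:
$W{\left(z \right)} = 11 z$
$W{\left(36 \right)} x = 11 \cdot 36 \left(-1\right) = 396 \left(-1\right) = -396$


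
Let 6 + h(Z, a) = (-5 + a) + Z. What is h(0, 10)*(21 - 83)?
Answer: 62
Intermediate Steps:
h(Z, a) = -11 + Z + a (h(Z, a) = -6 + ((-5 + a) + Z) = -6 + (-5 + Z + a) = -11 + Z + a)
h(0, 10)*(21 - 83) = (-11 + 0 + 10)*(21 - 83) = -1*(-62) = 62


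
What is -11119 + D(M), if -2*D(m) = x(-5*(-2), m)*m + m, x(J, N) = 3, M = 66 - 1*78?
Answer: -11095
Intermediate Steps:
M = -12 (M = 66 - 78 = -12)
D(m) = -2*m (D(m) = -(3*m + m)/2 = -2*m)
-11119 + D(M) = -11119 - 2*(-12) = -11119 + 24 = -11095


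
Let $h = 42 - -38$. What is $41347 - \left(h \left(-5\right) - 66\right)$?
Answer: $41813$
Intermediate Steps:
$h = 80$ ($h = 42 + 38 = 80$)
$41347 - \left(h \left(-5\right) - 66\right) = 41347 - \left(80 \left(-5\right) - 66\right) = 41347 - \left(-400 - 66\right) = 41347 - -466 = 41347 + 466 = 41813$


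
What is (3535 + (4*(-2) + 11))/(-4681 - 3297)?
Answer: -1769/3989 ≈ -0.44347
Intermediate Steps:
(3535 + (4*(-2) + 11))/(-4681 - 3297) = (3535 + (-8 + 11))/(-7978) = (3535 + 3)*(-1/7978) = 3538*(-1/7978) = -1769/3989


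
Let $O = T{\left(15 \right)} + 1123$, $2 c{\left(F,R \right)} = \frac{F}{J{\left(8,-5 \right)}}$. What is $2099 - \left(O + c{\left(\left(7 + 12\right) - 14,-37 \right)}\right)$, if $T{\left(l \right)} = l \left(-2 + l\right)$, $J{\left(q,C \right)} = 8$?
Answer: $\frac{12491}{16} \approx 780.69$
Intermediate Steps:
$c{\left(F,R \right)} = \frac{F}{16}$ ($c{\left(F,R \right)} = \frac{F \frac{1}{8}}{2} = \frac{\frac{1}{8} F}{2} = \frac{F}{16}$)
$O = 1318$ ($O = 15 \left(-2 + 15\right) + 1123 = 15 \cdot 13 + 1123 = 195 + 1123 = 1318$)
$2099 - \left(O + c{\left(\left(7 + 12\right) - 14,-37 \right)}\right) = 2099 - \left(1318 + \frac{\left(7 + 12\right) - 14}{16}\right) = 2099 - \left(1318 + \frac{19 - 14}{16}\right) = 2099 - \left(1318 + \frac{1}{16} \cdot 5\right) = 2099 - \left(1318 + \frac{5}{16}\right) = 2099 - \frac{21093}{16} = \frac{12491}{16}$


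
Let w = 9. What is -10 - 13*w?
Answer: -127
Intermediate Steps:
-10 - 13*w = -10 - 13*9 = -10 - 117 = -127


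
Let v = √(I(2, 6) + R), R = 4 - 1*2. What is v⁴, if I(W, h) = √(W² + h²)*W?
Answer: 164 + 16*√10 ≈ 214.60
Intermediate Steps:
R = 2 (R = 4 - 2 = 2)
I(W, h) = W*√(W² + h²)
v = √(2 + 4*√10) (v = √(2*√(2² + 6²) + 2) = √(2*√(4 + 36) + 2) = √(2*√40 + 2) = √(2*(2*√10) + 2) = √(4*√10 + 2) = √(2 + 4*√10) ≈ 3.8274)
v⁴ = (√(2 + 4*√10))⁴ = (2 + 4*√10)²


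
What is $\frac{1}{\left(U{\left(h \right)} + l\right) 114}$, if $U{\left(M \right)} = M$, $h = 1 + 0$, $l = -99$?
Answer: $- \frac{1}{11172} \approx -8.951 \cdot 10^{-5}$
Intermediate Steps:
$h = 1$
$\frac{1}{\left(U{\left(h \right)} + l\right) 114} = \frac{1}{\left(1 - 99\right) 114} = \frac{1}{\left(-98\right) 114} = \frac{1}{-11172} = - \frac{1}{11172}$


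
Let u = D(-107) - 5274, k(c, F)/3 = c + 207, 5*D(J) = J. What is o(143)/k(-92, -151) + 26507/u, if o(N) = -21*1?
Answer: -15426864/3044855 ≈ -5.0665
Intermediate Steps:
D(J) = J/5
o(N) = -21
k(c, F) = 621 + 3*c (k(c, F) = 3*(c + 207) = 3*(207 + c) = 621 + 3*c)
u = -26477/5 (u = (⅕)*(-107) - 5274 = -107/5 - 5274 = -26477/5 ≈ -5295.4)
o(143)/k(-92, -151) + 26507/u = -21/(621 + 3*(-92)) + 26507/(-26477/5) = -21/(621 - 276) + 26507*(-5/26477) = -21/345 - 132535/26477 = -21*1/345 - 132535/26477 = -7/115 - 132535/26477 = -15426864/3044855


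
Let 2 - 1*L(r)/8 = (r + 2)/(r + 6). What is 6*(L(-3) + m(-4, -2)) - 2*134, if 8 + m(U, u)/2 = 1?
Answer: -240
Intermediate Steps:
m(U, u) = -14 (m(U, u) = -16 + 2*1 = -16 + 2 = -14)
L(r) = 16 - 8*(2 + r)/(6 + r) (L(r) = 16 - 8*(r + 2)/(r + 6) = 16 - 8*(2 + r)/(6 + r))
6*(L(-3) + m(-4, -2)) - 2*134 = 6*(8*(10 - 3)/(6 - 3) - 14) - 2*134 = 6*(8*7/3 - 14) - 268 = 6*(8*(⅓)*7 - 14) - 268 = 6*(56/3 - 14) - 268 = 6*(14/3) - 268 = 28 - 268 = -240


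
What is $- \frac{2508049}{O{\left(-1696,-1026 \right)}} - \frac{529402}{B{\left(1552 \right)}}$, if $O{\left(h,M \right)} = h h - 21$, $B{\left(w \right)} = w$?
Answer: $- \frac{763330878919}{2232082520} \approx -341.98$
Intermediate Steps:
$O{\left(h,M \right)} = -21 + h^{2}$ ($O{\left(h,M \right)} = h^{2} - 21 = -21 + h^{2}$)
$- \frac{2508049}{O{\left(-1696,-1026 \right)}} - \frac{529402}{B{\left(1552 \right)}} = - \frac{2508049}{-21 + \left(-1696\right)^{2}} - \frac{529402}{1552} = - \frac{2508049}{-21 + 2876416} - \frac{264701}{776} = - \frac{2508049}{2876395} - \frac{264701}{776} = - \frac{763330878919}{2232082520}$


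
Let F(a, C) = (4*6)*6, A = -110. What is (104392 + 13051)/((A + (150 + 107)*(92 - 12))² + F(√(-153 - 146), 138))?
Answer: 117443/418202644 ≈ 0.00028083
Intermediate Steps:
F(a, C) = 144 (F(a, C) = 24*6 = 144)
(104392 + 13051)/((A + (150 + 107)*(92 - 12))² + F(√(-153 - 146), 138)) = (104392 + 13051)/((-110 + (150 + 107)*(92 - 12))² + 144) = 117443/((-110 + 257*80)² + 144) = 117443/((-110 + 20560)² + 144) = 117443/(20450² + 144) = 117443/(418202500 + 144) = 117443/418202644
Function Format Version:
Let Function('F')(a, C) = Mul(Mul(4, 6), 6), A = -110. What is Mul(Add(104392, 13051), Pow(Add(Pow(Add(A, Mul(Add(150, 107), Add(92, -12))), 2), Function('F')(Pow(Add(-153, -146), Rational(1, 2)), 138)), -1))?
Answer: Rational(117443, 418202644) ≈ 0.00028083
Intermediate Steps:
Function('F')(a, C) = 144 (Function('F')(a, C) = Mul(24, 6) = 144)
Mul(Add(104392, 13051), Pow(Add(Pow(Add(A, Mul(Add(150, 107), Add(92, -12))), 2), Function('F')(Pow(Add(-153, -146), Rational(1, 2)), 138)), -1)) = Mul(Add(104392, 13051), Pow(Add(Pow(Add(-110, Mul(Add(150, 107), Add(92, -12))), 2), 144), -1)) = Mul(117443, Pow(Add(Pow(Add(-110, Mul(257, 80)), 2), 144), -1)) = Mul(117443, Pow(Add(Pow(Add(-110, 20560), 2), 144), -1)) = Mul(117443, Pow(Add(Pow(20450, 2), 144), -1)) = Mul(117443, Pow(Add(418202500, 144), -1)) = Mul(117443, Pow(418202644, -1)) = Mul(117443, Rational(1, 418202644)) = Rational(117443, 418202644)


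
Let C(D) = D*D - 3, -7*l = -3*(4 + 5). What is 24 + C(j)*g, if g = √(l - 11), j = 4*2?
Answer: 24 + 305*I*√14/7 ≈ 24.0 + 163.03*I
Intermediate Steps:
j = 8
l = 27/7 (l = -(-3)*(4 + 5)/7 = -(-3)*9/7 = -⅐*(-27) = 27/7 ≈ 3.8571)
g = 5*I*√14/7 (g = √(27/7 - 11) = √(-50/7) = 5*I*√14/7 ≈ 2.6726*I)
C(D) = -3 + D² (C(D) = D² - 3 = -3 + D²)
24 + C(j)*g = 24 + (-3 + 8²)*(5*I*√14/7) = 24 + (-3 + 64)*(5*I*√14/7) = 24 + 61*(5*I*√14/7) = 24 + 305*I*√14/7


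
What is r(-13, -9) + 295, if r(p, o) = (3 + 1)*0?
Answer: 295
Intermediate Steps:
r(p, o) = 0 (r(p, o) = 4*0 = 0)
r(-13, -9) + 295 = 0 + 295 = 295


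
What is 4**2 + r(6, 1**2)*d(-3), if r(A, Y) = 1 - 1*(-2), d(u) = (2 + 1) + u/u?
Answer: 28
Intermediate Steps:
d(u) = 4 (d(u) = 3 + 1 = 4)
r(A, Y) = 3 (r(A, Y) = 1 + 2 = 3)
4**2 + r(6, 1**2)*d(-3) = 4**2 + 3*4 = 16 + 12 = 28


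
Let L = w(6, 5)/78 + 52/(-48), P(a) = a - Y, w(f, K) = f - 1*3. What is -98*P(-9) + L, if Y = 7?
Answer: 244445/156 ≈ 1567.0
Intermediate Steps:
w(f, K) = -3 + f (w(f, K) = f - 3 = -3 + f)
P(a) = -7 + a (P(a) = a - 1*7 = a - 7 = -7 + a)
L = -163/156 (L = (-3 + 6)/78 + 52/(-48) = 3*(1/78) + 52*(-1/48) = 1/26 - 13/12 = -163/156 ≈ -1.0449)
-98*P(-9) + L = -98*(-7 - 9) - 163/156 = -98*(-16) - 163/156 = 1568 - 163/156 = 244445/156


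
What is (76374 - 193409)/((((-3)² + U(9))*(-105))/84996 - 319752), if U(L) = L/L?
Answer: 1657917810/4529607007 ≈ 0.36602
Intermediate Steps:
U(L) = 1
(76374 - 193409)/((((-3)² + U(9))*(-105))/84996 - 319752) = (76374 - 193409)/((((-3)² + 1)*(-105))/84996 - 319752) = -117035/(((9 + 1)*(-105))*(1/84996) - 319752) = -117035/((10*(-105))*(1/84996) - 319752) = -117035/(-1050*1/84996 - 319752) = -117035/(-175/14166 - 319752) = -117035/(-4529607007/14166) = -117035*(-14166/4529607007) = 1657917810/4529607007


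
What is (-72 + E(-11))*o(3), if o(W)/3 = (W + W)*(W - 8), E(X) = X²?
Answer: -4410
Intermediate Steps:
o(W) = 6*W*(-8 + W) (o(W) = 3*((W + W)*(W - 8)) = 3*((2*W)*(-8 + W)) = 3*(2*W*(-8 + W)) = 6*W*(-8 + W))
(-72 + E(-11))*o(3) = (-72 + (-11)²)*(6*3*(-8 + 3)) = (-72 + 121)*(6*3*(-5)) = 49*(-90) = -4410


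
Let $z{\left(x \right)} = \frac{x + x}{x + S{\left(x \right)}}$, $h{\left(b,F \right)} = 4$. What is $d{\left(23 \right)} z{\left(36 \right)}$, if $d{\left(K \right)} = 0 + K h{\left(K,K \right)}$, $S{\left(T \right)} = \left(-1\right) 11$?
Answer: $\frac{6624}{25} \approx 264.96$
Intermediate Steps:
$S{\left(T \right)} = -11$
$z{\left(x \right)} = \frac{2 x}{-11 + x}$ ($z{\left(x \right)} = \frac{x + x}{x - 11} = \frac{2 x}{-11 + x}$)
$d{\left(K \right)} = 4 K$ ($d{\left(K \right)} = 0 + K 4 = 0 + 4 K = 4 K$)
$d{\left(23 \right)} z{\left(36 \right)} = 4 \cdot 23 \cdot 2 \cdot 36 \frac{1}{-11 + 36} = 92 \cdot 2 \cdot 36 \cdot \frac{1}{25} = 92 \cdot \frac{72}{25} = \frac{6624}{25}$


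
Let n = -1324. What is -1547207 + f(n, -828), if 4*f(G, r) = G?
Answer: -1547538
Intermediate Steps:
f(G, r) = G/4
-1547207 + f(n, -828) = -1547207 + (¼)*(-1324) = -1547207 - 331 = -1547538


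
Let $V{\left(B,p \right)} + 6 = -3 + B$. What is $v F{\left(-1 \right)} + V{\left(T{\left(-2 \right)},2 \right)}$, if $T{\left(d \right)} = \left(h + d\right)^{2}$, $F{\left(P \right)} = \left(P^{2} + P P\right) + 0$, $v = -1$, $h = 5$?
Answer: $-2$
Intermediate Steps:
$F{\left(P \right)} = 2 P^{2}$ ($F{\left(P \right)} = \left(P^{2} + P^{2}\right) + 0 = 2 P^{2} + 0 = 2 P^{2}$)
$T{\left(d \right)} = \left(5 + d\right)^{2}$
$V{\left(B,p \right)} = -9 + B$ ($V{\left(B,p \right)} = -6 + \left(-3 + B\right) = -9 + B$)
$v F{\left(-1 \right)} + V{\left(T{\left(-2 \right)},2 \right)} = - 2 \left(-1\right)^{2} - \left(9 - \left(5 - 2\right)^{2}\right) = - 2 \cdot 1 - \left(9 - 3^{2}\right) = \left(-1\right) 2 + \left(-9 + 9\right) = -2 + 0 = -2$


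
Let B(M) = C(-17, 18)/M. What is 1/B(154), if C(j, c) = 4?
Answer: 77/2 ≈ 38.500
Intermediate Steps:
B(M) = 4/M
1/B(154) = 1/(4/154) = 1/(4*(1/154)) = 1/(2/77) = 77/2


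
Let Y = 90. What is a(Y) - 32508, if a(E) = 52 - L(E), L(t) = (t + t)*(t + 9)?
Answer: -50276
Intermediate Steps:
L(t) = 2*t*(9 + t) (L(t) = (2*t)*(9 + t) = 2*t*(9 + t))
a(E) = 52 - 2*E*(9 + E)
a(Y) - 32508 = (52 - 2*90*(9 + 90)) - 32508 = (52 - 2*90*99) - 32508 = (52 - 17820) - 32508 = -17768 - 32508 = -50276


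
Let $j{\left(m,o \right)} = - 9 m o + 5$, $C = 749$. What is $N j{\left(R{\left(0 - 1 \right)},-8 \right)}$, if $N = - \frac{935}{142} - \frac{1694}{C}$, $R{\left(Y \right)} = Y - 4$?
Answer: $\frac{672045}{214} \approx 3140.4$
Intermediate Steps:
$R{\left(Y \right)} = -4 + Y$
$j{\left(m,o \right)} = 5 - 9 m o$ ($j{\left(m,o \right)} = - 9 m o + 5 = 5 - 9 m o$)
$N = - \frac{134409}{15194}$ ($N = - \frac{935}{142} - \frac{1694}{749} = \left(-935\right) \frac{1}{142} - \frac{242}{107} = - \frac{935}{142} - \frac{242}{107} = - \frac{134409}{15194} \approx -8.8462$)
$N j{\left(R{\left(0 - 1 \right)},-8 \right)} = - \frac{134409 \left(5 - 9 \left(-4 + \left(0 - 1\right)\right) \left(-8\right)\right)}{15194} = - \frac{134409 \left(5 - 9 \left(-4 - 1\right) \left(-8\right)\right)}{15194} = - \frac{134409 \left(5 - \left(-45\right) \left(-8\right)\right)}{15194} = - \frac{134409 \left(5 - 360\right)}{15194} = \left(- \frac{134409}{15194}\right) \left(-355\right) = \frac{672045}{214}$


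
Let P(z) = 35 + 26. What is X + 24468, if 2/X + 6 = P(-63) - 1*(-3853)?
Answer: 47810473/1954 ≈ 24468.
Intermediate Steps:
P(z) = 61
X = 1/1954 (X = 2/(-6 + (61 - 1*(-3853))) = 2/(-6 + (61 + 3853)) = 2/(-6 + 3914) = 2/3908 = 2*(1/3908) = 1/1954 ≈ 0.00051177)
X + 24468 = 1/1954 + 24468 = 47810473/1954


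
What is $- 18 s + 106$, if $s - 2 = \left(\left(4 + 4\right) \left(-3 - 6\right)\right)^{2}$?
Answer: $-93242$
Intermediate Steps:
$s = 5186$ ($s = 2 + \left(\left(4 + 4\right) \left(-3 - 6\right)\right)^{2} = 2 + \left(8 \left(-9\right)\right)^{2} = 2 + \left(-72\right)^{2} = 2 + 5184 = 5186$)
$- 18 s + 106 = \left(-18\right) 5186 + 106 = -93348 + 106 = -93242$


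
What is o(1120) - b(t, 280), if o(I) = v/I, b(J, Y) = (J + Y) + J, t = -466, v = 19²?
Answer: 730601/1120 ≈ 652.32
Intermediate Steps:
v = 361
b(J, Y) = Y + 2*J
o(I) = 361/I
o(1120) - b(t, 280) = 361/1120 - (280 + 2*(-466)) = 361*(1/1120) - (280 - 932) = 361/1120 - 1*(-652) = 361/1120 + 652 = 730601/1120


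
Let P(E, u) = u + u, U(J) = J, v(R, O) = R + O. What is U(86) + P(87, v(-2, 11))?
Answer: 104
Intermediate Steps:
v(R, O) = O + R
P(E, u) = 2*u
U(86) + P(87, v(-2, 11)) = 86 + 2*(11 - 2) = 86 + 2*9 = 86 + 18 = 104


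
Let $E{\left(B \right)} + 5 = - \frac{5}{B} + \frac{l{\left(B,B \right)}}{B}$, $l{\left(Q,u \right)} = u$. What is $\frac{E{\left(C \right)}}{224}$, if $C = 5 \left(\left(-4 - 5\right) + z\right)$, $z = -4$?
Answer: $- \frac{51}{2912} \approx -0.017514$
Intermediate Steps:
$C = -65$ ($C = 5 \left(\left(-4 - 5\right) - 4\right) = 5 \left(-9 - 4\right) = 5 \left(-13\right) = -65$)
$E{\left(B \right)} = -4 - \frac{5}{B}$ ($E{\left(B \right)} = -5 - \left(\frac{5}{B} - \frac{B}{B}\right) = -5 + \left(- \frac{5}{B} + 1\right) = -5 + \left(1 - \frac{5}{B}\right) = -4 - \frac{5}{B}$)
$\frac{E{\left(C \right)}}{224} = \frac{-4 - \frac{5}{-65}}{224} = \left(-4 - - \frac{1}{13}\right) \frac{1}{224} = \left(-4 + \frac{1}{13}\right) \frac{1}{224} = \left(- \frac{51}{13}\right) \frac{1}{224} = - \frac{51}{2912}$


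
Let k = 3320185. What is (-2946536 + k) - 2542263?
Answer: -2168614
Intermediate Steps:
(-2946536 + k) - 2542263 = (-2946536 + 3320185) - 2542263 = 373649 - 2542263 = -2168614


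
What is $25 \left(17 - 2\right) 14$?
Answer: $5250$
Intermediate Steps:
$25 \left(17 - 2\right) 14 = 25 \cdot 15 \cdot 14 = 375 \cdot 14 = 5250$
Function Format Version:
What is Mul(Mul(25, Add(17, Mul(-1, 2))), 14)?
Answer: 5250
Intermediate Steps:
Mul(Mul(25, Add(17, Mul(-1, 2))), 14) = Mul(Mul(25, Add(17, -2)), 14) = Mul(Mul(25, 15), 14) = Mul(375, 14) = 5250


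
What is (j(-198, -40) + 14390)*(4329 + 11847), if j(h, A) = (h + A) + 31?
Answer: 229424208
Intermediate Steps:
j(h, A) = 31 + A + h (j(h, A) = (A + h) + 31 = 31 + A + h)
(j(-198, -40) + 14390)*(4329 + 11847) = ((31 - 40 - 198) + 14390)*(4329 + 11847) = (-207 + 14390)*16176 = 14183*16176 = 229424208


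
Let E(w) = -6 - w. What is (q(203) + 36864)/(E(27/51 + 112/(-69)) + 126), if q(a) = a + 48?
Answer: 43535895/142043 ≈ 306.50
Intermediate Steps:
q(a) = 48 + a
(q(203) + 36864)/(E(27/51 + 112/(-69)) + 126) = ((48 + 203) + 36864)/((-6 - (27/51 + 112/(-69))) + 126) = (251 + 36864)/((-6 - (27*(1/51) + 112*(-1/69))) + 126) = 37115/((-6 - (9/17 - 112/69)) + 126) = 37115/((-6 - 1*(-1283/1173)) + 126) = 37115/((-6 + 1283/1173) + 126) = 37115/(-5755/1173 + 126) = 37115/(142043/1173) = 37115*(1173/142043) = 43535895/142043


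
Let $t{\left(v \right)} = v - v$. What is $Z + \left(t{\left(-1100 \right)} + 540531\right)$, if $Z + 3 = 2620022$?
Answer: $3160550$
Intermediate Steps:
$Z = 2620019$ ($Z = -3 + 2620022 = 2620019$)
$t{\left(v \right)} = 0$
$Z + \left(t{\left(-1100 \right)} + 540531\right) = 2620019 + \left(0 + 540531\right) = 2620019 + 540531 = 3160550$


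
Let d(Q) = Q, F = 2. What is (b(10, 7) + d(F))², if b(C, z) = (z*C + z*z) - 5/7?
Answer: 708964/49 ≈ 14469.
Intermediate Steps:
b(C, z) = -5/7 + z² + C*z (b(C, z) = (C*z + z²) - 5*⅐ = (z² + C*z) - 5/7 = -5/7 + z² + C*z)
(b(10, 7) + d(F))² = ((-5/7 + 7² + 10*7) + 2)² = ((-5/7 + 49 + 70) + 2)² = (828/7 + 2)² = (842/7)² = 708964/49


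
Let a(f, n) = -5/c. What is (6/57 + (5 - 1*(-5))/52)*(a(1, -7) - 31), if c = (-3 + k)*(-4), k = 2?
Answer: -18963/1976 ≈ -9.5967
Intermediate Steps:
c = 4 (c = (-3 + 2)*(-4) = -1*(-4) = 4)
a(f, n) = -5/4
(6/57 + (5 - 1*(-5))/52)*(a(1, -7) - 31) = (6/57 + (5 - 1*(-5))/52)*(-5/4 - 31) = (6*(1/57) + (5 + 5)*(1/52))*(-129/4) = (2/19 + 10*(1/52))*(-129/4) = (2/19 + 5/26)*(-129/4) = (147/494)*(-129/4) = -18963/1976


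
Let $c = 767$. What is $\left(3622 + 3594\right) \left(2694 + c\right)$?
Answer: $24974576$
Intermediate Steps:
$\left(3622 + 3594\right) \left(2694 + c\right) = \left(3622 + 3594\right) \left(2694 + 767\right) = 7216 \cdot 3461 = 24974576$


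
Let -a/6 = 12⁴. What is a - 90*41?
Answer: -128106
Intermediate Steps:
a = -124416 (a = -6*12⁴ = -6*20736 = -124416)
a - 90*41 = -124416 - 90*41 = -124416 - 1*3690 = -124416 - 3690 = -128106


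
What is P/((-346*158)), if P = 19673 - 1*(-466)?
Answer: -20139/54668 ≈ -0.36839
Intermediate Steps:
P = 20139 (P = 19673 + 466 = 20139)
P/((-346*158)) = 20139/((-346*158)) = 20139/(-54668) = 20139*(-1/54668) = -20139/54668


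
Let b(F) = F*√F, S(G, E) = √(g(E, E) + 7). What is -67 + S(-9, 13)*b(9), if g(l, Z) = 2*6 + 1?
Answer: -67 + 54*√5 ≈ 53.748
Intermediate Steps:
g(l, Z) = 13 (g(l, Z) = 12 + 1 = 13)
S(G, E) = 2*√5 (S(G, E) = √(13 + 7) = √20 = 2*√5)
b(F) = F^(3/2)
-67 + S(-9, 13)*b(9) = -67 + (2*√5)*9^(3/2) = -67 + (2*√5)*27 = -67 + 54*√5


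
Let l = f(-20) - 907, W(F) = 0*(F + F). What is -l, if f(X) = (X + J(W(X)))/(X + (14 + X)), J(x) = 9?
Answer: 23571/26 ≈ 906.58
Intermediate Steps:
W(F) = 0 (W(F) = 0*(2*F) = 0)
f(X) = (9 + X)/(14 + 2*X) (f(X) = (X + 9)/(X + (14 + X)) = (9 + X)/(14 + 2*X))
l = -23571/26 (l = (9 - 20)/(2*(7 - 20)) - 907 = (½)*(-11)/(-13) - 907 = (½)*(-1/13)*(-11) - 907 = 11/26 - 907 = -23571/26 ≈ -906.58)
-l = -1*(-23571/26) = 23571/26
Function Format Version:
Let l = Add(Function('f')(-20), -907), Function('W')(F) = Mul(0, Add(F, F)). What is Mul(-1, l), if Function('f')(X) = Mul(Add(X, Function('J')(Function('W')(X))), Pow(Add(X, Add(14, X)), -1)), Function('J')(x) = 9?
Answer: Rational(23571, 26) ≈ 906.58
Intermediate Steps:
Function('W')(F) = 0 (Function('W')(F) = Mul(0, Mul(2, F)) = 0)
Function('f')(X) = Mul(Pow(Add(14, Mul(2, X)), -1), Add(9, X)) (Function('f')(X) = Mul(Add(X, 9), Pow(Add(X, Add(14, X)), -1)) = Mul(Add(9, X), Pow(Add(14, Mul(2, X)), -1)) = Mul(Pow(Add(14, Mul(2, X)), -1), Add(9, X)))
l = Rational(-23571, 26) (l = Add(Mul(Rational(1, 2), Pow(Add(7, -20), -1), Add(9, -20)), -907) = Add(Mul(Rational(1, 2), Pow(-13, -1), -11), -907) = Add(Mul(Rational(1, 2), Rational(-1, 13), -11), -907) = Add(Rational(11, 26), -907) = Rational(-23571, 26) ≈ -906.58)
Mul(-1, l) = Mul(-1, Rational(-23571, 26)) = Rational(23571, 26)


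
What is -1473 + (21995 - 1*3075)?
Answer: 17447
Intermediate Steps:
-1473 + (21995 - 1*3075) = -1473 + (21995 - 3075) = -1473 + 18920 = 17447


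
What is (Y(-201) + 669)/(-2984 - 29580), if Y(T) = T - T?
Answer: -669/32564 ≈ -0.020544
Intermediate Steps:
Y(T) = 0
(Y(-201) + 669)/(-2984 - 29580) = (0 + 669)/(-2984 - 29580) = 669/(-32564) = 669*(-1/32564) = -669/32564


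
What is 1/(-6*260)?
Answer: -1/1560 ≈ -0.00064103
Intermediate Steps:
1/(-6*260) = 1/(-1560) = -1/1560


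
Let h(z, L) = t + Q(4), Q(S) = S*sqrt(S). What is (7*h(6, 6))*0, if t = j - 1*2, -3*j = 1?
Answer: 0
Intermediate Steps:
j = -1/3 (j = -1/3*1 = -1/3 ≈ -0.33333)
t = -7/3 (t = -1/3 - 1*2 = -1/3 - 2 = -7/3 ≈ -2.3333)
Q(S) = S**(3/2)
h(z, L) = 17/3 (h(z, L) = -7/3 + 4**(3/2) = -7/3 + 8 = 17/3)
(7*h(6, 6))*0 = (7*(17/3))*0 = (119/3)*0 = 0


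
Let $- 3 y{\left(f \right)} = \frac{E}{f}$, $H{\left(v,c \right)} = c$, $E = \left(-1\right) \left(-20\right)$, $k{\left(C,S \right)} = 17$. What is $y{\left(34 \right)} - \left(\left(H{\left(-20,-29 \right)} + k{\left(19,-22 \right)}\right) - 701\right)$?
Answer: $\frac{36353}{51} \approx 712.8$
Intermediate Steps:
$E = 20$
$y{\left(f \right)} = - \frac{20}{3 f}$ ($y{\left(f \right)} = - \frac{20 \frac{1}{f}}{3} = - \frac{20}{3 f}$)
$y{\left(34 \right)} - \left(\left(H{\left(-20,-29 \right)} + k{\left(19,-22 \right)}\right) - 701\right) = - \frac{20}{3 \cdot 34} - \left(\left(-29 + 17\right) - 701\right) = \left(- \frac{20}{3}\right) \frac{1}{34} - \left(-12 - 701\right) = - \frac{10}{51} - -713 = - \frac{10}{51} + 713 = \frac{36353}{51}$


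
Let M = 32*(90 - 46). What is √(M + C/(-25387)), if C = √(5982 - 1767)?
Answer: √(907455674752 - 25387*√4215)/25387 ≈ 37.523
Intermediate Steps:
C = √4215 ≈ 64.923
M = 1408 (M = 32*44 = 1408)
√(M + C/(-25387)) = √(1408 + √4215/(-25387)) = √(1408 + √4215*(-1/25387)) = √(1408 - √4215/25387)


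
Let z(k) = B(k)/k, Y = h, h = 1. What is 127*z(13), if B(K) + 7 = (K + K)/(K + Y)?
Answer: -4572/91 ≈ -50.242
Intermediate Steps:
Y = 1
B(K) = -7 + 2*K/(1 + K) (B(K) = -7 + (K + K)/(K + 1) = -7 + (2*K)/(1 + K) = -7 + 2*K/(1 + K))
z(k) = (-7 - 5*k)/(k*(1 + k)) (z(k) = ((-7 - 5*k)/(1 + k))/k = (-7 - 5*k)/(k*(1 + k)))
127*z(13) = 127*((-7 - 5*13)/(13*(1 + 13))) = 127*((1/13)*(-7 - 65)/14) = 127*((1/13)*(1/14)*(-72)) = 127*(-36/91) = -4572/91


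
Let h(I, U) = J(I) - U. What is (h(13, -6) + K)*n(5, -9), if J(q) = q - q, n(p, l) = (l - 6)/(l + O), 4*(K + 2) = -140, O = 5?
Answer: -465/4 ≈ -116.25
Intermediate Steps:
K = -37 (K = -2 + (1/4)*(-140) = -2 - 35 = -37)
n(p, l) = (-6 + l)/(5 + l) (n(p, l) = (l - 6)/(l + 5) = (-6 + l)/(5 + l))
J(q) = 0
h(I, U) = -U (h(I, U) = 0 - U = -U)
(h(13, -6) + K)*n(5, -9) = (-1*(-6) - 37)*((-6 - 9)/(5 - 9)) = (6 - 37)*(-15/(-4)) = -(-31)*(-15)/4 = -31*15/4 = -465/4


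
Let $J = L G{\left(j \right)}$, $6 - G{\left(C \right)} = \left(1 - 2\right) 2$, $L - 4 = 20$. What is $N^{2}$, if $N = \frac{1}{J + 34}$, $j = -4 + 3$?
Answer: $\frac{1}{51076} \approx 1.9579 \cdot 10^{-5}$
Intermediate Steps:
$j = -1$
$L = 24$ ($L = 4 + 20 = 24$)
$G{\left(C \right)} = 8$ ($G{\left(C \right)} = 6 - \left(1 - 2\right) 2 = 6 - \left(-1\right) 2 = 6 - -2 = 6 + 2 = 8$)
$J = 192$ ($J = 24 \cdot 8 = 192$)
$N = \frac{1}{226}$ ($N = \frac{1}{192 + 34} = \frac{1}{226} \approx 0.0044248$)
$N^{2} = \left(\frac{1}{226}\right)^{2} = \frac{1}{51076}$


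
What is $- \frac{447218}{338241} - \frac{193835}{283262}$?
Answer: $- \frac{192242809351}{95810822142} \approx -2.0065$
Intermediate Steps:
$- \frac{447218}{338241} - \frac{193835}{283262} = - \frac{192242809351}{95810822142}$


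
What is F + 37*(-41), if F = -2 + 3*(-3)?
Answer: -1528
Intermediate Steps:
F = -11 (F = -2 - 9 = -11)
F + 37*(-41) = -11 + 37*(-41) = -11 - 1517 = -1528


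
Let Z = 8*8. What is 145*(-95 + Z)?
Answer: -4495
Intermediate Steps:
Z = 64
145*(-95 + Z) = 145*(-95 + 64) = 145*(-31) = -4495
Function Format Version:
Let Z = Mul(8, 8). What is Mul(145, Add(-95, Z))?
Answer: -4495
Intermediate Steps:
Z = 64
Mul(145, Add(-95, Z)) = Mul(145, Add(-95, 64)) = Mul(145, -31) = -4495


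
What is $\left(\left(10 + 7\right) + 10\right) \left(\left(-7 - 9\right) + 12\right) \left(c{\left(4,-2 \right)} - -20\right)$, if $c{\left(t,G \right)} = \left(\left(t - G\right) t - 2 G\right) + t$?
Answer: $-5616$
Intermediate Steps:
$c{\left(t,G \right)} = t - 2 G + t \left(t - G\right)$ ($c{\left(t,G \right)} = \left(t \left(t - G\right) - 2 G\right) + t = \left(- 2 G + t \left(t - G\right)\right) + t = t - 2 G + t \left(t - G\right)$)
$\left(\left(10 + 7\right) + 10\right) \left(\left(-7 - 9\right) + 12\right) \left(c{\left(4,-2 \right)} - -20\right) = \left(\left(10 + 7\right) + 10\right) \left(\left(-7 - 9\right) + 12\right) \left(\left(4 + 4^{2} - -4 - \left(-2\right) 4\right) - -20\right) = \left(17 + 10\right) \left(-16 + 12\right) \left(\left(4 + 16 + 4 + 8\right) + 20\right) = 27 \left(-4\right) \left(32 + 20\right) = \left(-108\right) 52 = -5616$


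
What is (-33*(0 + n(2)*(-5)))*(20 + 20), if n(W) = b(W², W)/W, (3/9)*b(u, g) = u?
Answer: 39600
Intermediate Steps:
b(u, g) = 3*u
n(W) = 3*W (n(W) = (3*W²)/W = 3*W)
(-33*(0 + n(2)*(-5)))*(20 + 20) = (-33*(0 + (3*2)*(-5)))*(20 + 20) = -33*(0 + 6*(-5))*40 = -33*(0 - 30)*40 = -33*(-30)*40 = 990*40 = 39600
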